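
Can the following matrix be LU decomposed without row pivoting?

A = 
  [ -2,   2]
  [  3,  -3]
Yes.
A[1,1] = -2 ≠ 0, so Gaussian elimination proceeds without a row swap: multiplier ℓ₂₁ = (3)/(-2) = -3/2, and U[2,2] = -3 - (-3/2)(2) = 0.
L = 
  [   1,    0]
  [-3/2,    1]
U = 
  [ -2,   2]
  [  0,   0]
Check row 2 of LU: [(-3/2)(-2), (-3/2)(2) + 0] = [3, -3] = row 2 of A ✓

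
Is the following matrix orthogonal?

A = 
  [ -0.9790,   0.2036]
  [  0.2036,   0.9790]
Yes

AᵀA = 
  [  0.9999,   0]
  [  0,   0.9999]
≈ I (equal to I up to the 4-dp rounding of the entries)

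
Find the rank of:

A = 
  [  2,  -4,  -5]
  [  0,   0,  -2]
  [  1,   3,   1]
Row reduce:
R3 → R3 - (1/2)·R1
Swap R2 ↔ R3
REF = 
  [  2,  -4,  -5]
  [  0,   5, 7/2]
  [  0,   0,  -2]
Pivot columns: 1, 2, 3 → 3 pivots.

rank(A) = 3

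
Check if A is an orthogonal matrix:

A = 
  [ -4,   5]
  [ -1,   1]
No

AᵀA = 
  [ 17, -21]
  [-21,  26]
≠ I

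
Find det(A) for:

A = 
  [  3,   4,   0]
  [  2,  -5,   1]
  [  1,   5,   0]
-11

Cofactor expansion along row 1:
det(A) = (3)·((-5)(0) - (1)(5)) - (4)·((2)(0) - (1)(1)) + (0)·((2)(5) - (-5)(1))
  = (3)(-5) - (4)(-1) + (0)(15)
  = -11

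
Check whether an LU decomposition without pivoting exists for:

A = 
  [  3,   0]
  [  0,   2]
Yes.
A[1,1] = 3 ≠ 0, so Gaussian elimination proceeds without a row swap: multiplier ℓ₂₁ = (0)/(3) = 0, and U[2,2] = 2 - (0)(0) = 2.
L = 
  [  1,   0]
  [  0,   1]
U = 
  [  3,   0]
  [  0,   2]
Check row 2 of LU: [(0)(3), (0)(0) + 2] = [0, 2] = row 2 of A ✓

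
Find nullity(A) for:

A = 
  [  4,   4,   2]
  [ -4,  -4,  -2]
nullity(A) = 2

Row reduce:
R2 → R2 + (1)·R1
REF = 
  [  4,   4,   2]
  [  0,   0,   0]
Pivot columns: 1 → 1 pivot.
rank(A) = 1, so nullity(A) = 3 - 1 = 2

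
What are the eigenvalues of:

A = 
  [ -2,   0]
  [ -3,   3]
tr(A) = 1, det(A) = -6
Characteristic polynomial: λ² - tr(A)λ + det(A) = λ² - λ - 6
λ² - λ - 6 = (λ + 2)(λ - 3)

λ = 3, -2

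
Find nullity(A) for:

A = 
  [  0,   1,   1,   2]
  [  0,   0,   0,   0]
nullity(A) = 3

Row reduce:
(no row operations needed)
REF = 
  [  0,   1,   1,   2]
  [  0,   0,   0,   0]
Pivot columns: 2 → 1 pivot.
rank(A) = 1, so nullity(A) = 4 - 1 = 3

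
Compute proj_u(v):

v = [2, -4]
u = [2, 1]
proj_u(v) = [0, 0]

v·u = (2)(2) + (-4)(1) = 0
u·u = (2)² + (1)² = 5
proj_u(v) = (v·u / u·u) × u = (0/5) × u = (0) × u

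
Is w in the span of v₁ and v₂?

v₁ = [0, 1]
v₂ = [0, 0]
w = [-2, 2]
No

Form the augmented matrix and row-reduce:
[v₁|v₂|w] = 
  [  0,   0,  -2]
  [  1,   0,   2]
Swap R1 ↔ R2
REF = 
  [  1,   0,   2]
  [  0,   0,  -2]

Row 2 reads [0 0 | -2], i.e. 0 = -2, so the system is inconsistent and w ∉ span{v₁, v₂}.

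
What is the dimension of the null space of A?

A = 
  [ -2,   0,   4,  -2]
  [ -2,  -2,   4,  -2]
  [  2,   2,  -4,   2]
nullity(A) = 2

Row reduce:
R2 → R2 - (1)·R1
R3 → R3 + (1)·R1
R3 → R3 + (1)·R2
REF = 
  [ -2,   0,   4,  -2]
  [  0,  -2,   0,   0]
  [  0,   0,   0,   0]
Pivot columns: 1, 2 → 2 pivots.
rank(A) = 2, so nullity(A) = 4 - 2 = 2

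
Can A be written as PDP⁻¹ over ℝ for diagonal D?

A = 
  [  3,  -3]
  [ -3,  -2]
Yes

tr(A) = 1, det(A) = -15
Characteristic polynomial: λ² - tr(A)λ + det(A) = λ² - λ - 15
λ² - λ - 15 = 0  ⇒  λ = (1 ± √((-1)² - 4·(-15)))/2 = (1 ± √(61))/2
  = (1 + √61)/2,  (1 - √61)/2
Eigenvalues: (1 + √61)/2, (1 - √61)/2  (≈ 4.405, -3.405)
The two irrational eigenvalues are distinct (simple), so each has alg. mult. = geom. mult. = 1.
Sum of geometric multiplicities equals n, so A has n independent eigenvectors.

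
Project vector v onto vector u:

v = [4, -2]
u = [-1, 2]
proj_u(v) = [8/5, -16/5]

v·u = (4)(-1) + (-2)(2) = -8
u·u = (-1)² + (2)² = 5
proj_u(v) = (v·u / u·u) × u = (-8/5) × u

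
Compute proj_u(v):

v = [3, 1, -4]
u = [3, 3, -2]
v·u = (3)(3) + (1)(3) + (-4)(-2) = 20
u·u = (3)² + (3)² + (-2)² = 22
proj_u(v) = (v·u / u·u) × u = (20/22) × u = (10/11) × u

proj_u(v) = [30/11, 30/11, -20/11]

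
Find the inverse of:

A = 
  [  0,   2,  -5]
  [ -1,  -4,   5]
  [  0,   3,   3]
det(A) = (0)·((-4)(3) - (5)(3)) - (2)·((-1)(3) - (5)(0)) + (-5)·((-1)(3) - (-4)(0))
  = (0)(-27) - (2)(-3) + (-5)(-3)
  = 21
det(A) = 21 ≠ 0, so A is invertible.

Cofactors Cᵢⱼ = (-1)ⁱ⁺ʲ·Mᵢⱼ:
C = 
  [-27,   3,  -3]
  [-21,   0,   0]
  [-10,   5,   2]

adj(A) = Cᵀ:
adj(A) = 
  [-27, -21, -10]
  [  3,   0,   5]
  [ -3,   0,   2]

A⁻¹ = (1/21) · adj(A):
A⁻¹ = 
  [  -9/7,     -1, -10/21]
  [   1/7,      0,   5/21]
  [  -1/7,      0,   2/21]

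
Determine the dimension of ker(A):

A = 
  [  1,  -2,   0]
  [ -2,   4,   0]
nullity(A) = 2

Row reduce:
R2 → R2 + (2)·R1
REF = 
  [  1,  -2,   0]
  [  0,   0,   0]
Pivot columns: 1 → 1 pivot.
rank(A) = 1, so nullity(A) = 3 - 1 = 2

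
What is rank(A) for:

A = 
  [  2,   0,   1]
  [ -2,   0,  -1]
rank(A) = 1

Row reduce:
R2 → R2 + (1)·R1
REF = 
  [  2,   0,   1]
  [  0,   0,   0]
Pivot columns: 1 → 1 pivot.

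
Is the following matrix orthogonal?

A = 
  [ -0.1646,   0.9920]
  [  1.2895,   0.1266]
No

AᵀA = 
  [  1.6899,   0]
  [  0,   1.0001]
≠ I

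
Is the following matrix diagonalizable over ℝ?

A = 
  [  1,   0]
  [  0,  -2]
Yes

tr(A) = -1, det(A) = -2
Characteristic polynomial: λ² - tr(A)λ + det(A) = λ² + λ - 2
λ² + λ - 2 = (λ + 2)(λ - 1)
Eigenvalues: 1, -2
λ=-2: alg. mult. = 1, geom. mult. = 2 - rank(A - (-2)I) = 2 - 1 = 1
λ=1: alg. mult. = 1, geom. mult. = 2 - rank(A - (1)I) = 2 - 1 = 1
Sum of geometric multiplicities equals n, so A has n independent eigenvectors.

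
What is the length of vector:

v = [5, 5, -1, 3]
7.746

||v||₂ = √((5)² + (5)² + (-1)² + (3)²) = √60 = 7.746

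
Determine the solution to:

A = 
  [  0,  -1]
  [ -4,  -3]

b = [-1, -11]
Row reduce the augmented matrix [A|b]:
Swap R1 ↔ R2
REF = 
  [ -4,  -3, -11]
  [  0,  -1,  -1]

Back-substitution:
x₂ = (-1) / (-1) = 1
x₁ = (-11 - (-3)(1)) / (-4) = 2

x = [2, 1]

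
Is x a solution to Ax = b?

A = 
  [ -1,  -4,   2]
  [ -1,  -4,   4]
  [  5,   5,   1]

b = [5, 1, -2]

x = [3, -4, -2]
No

Ax = [9, 5, -7] ≠ b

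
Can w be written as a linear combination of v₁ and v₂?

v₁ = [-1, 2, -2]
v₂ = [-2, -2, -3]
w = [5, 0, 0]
No

Form the augmented matrix and row-reduce:
[v₁|v₂|w] = 
  [ -1,  -2,   5]
  [  2,  -2,   0]
  [ -2,  -3,   0]
R2 → R2 + (2)·R1
R3 → R3 - (2)·R1
R3 → R3 + (1/6)·R2
REF = 
  [   -1,    -2,     5]
  [    0,    -6,    10]
  [    0,     0, -25/3]

Row 3 reads [0 0 | -25/3], i.e. 0 = -25/3, so the system is inconsistent and w ∉ span{v₁, v₂}.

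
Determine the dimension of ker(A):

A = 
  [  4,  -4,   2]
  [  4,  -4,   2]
nullity(A) = 2

Row reduce:
R2 → R2 - (1)·R1
REF = 
  [  4,  -4,   2]
  [  0,   0,   0]
Pivot columns: 1 → 1 pivot.
rank(A) = 1, so nullity(A) = 3 - 1 = 2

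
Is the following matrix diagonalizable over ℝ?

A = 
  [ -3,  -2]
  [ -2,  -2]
Yes

tr(A) = -5, det(A) = 2
Characteristic polynomial: λ² - tr(A)λ + det(A) = λ² + 5λ + 2
λ² + 5λ + 2 = 0  ⇒  λ = (-5 ± √((5)² - 4·(2)))/2 = (-5 ± √(17))/2
  = (-5 + √17)/2,  (-5 - √17)/2
Eigenvalues: (-5 + √17)/2, (-5 - √17)/2  (≈ -0.4384, -4.562)
The two irrational eigenvalues are distinct (simple), so each has alg. mult. = geom. mult. = 1.
Sum of geometric multiplicities equals n, so A has n independent eigenvectors.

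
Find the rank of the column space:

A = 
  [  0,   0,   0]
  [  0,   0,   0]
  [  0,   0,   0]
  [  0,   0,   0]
dim(Col(A)) = 0

Row reduce:
(no row operations needed)
REF = 
  [  0,   0,   0]
  [  0,   0,   0]
  [  0,   0,   0]
  [  0,   0,   0]
Pivot columns: none → 0 pivots.
dim(Col(A)) = number of pivot columns = 0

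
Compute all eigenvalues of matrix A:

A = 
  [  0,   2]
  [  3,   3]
tr(A) = 3, det(A) = -6
Characteristic polynomial: λ² - tr(A)λ + det(A) = λ² - 3λ - 6
λ² - 3λ - 6 = 0  ⇒  λ = (3 ± √((-3)² - 4·(-6)))/2 = (3 ± √(33))/2
  = (3 + √33)/2,  (3 - √33)/2

λ = (3 + √33)/2, (3 - √33)/2  (≈ 4.372, -1.372)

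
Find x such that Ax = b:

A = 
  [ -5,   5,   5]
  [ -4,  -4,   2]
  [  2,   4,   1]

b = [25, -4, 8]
x = [-2, 3, 0]

Row reduce the augmented matrix [A|b]:
R2 → R2 - (4/5)·R1
R3 → R3 + (2/5)·R1
R3 → R3 + (3/4)·R2
REF = 
  [ -5,   5,   5,  25]
  [  0,  -8,  -2, -24]
  [  0,   0, 3/2,   0]

Back-substitution:
x₃ = 0 / (3/2) = 0
x₂ = (-24 - (-2)(0)) / (-8) = 3
x₁ = (25 - (5)(3) - (5)(0)) / (-5) = -2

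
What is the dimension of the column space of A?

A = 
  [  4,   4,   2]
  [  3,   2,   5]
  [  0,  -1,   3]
Row reduce:
R2 → R2 - (3/4)·R1
R3 → R3 - (1)·R2
REF = 
  [   4,    4,    2]
  [   0,   -1,  7/2]
  [   0,    0, -1/2]
Pivot columns: 1, 2, 3 → 3 pivots.
dim(Col(A)) = number of pivot columns = 3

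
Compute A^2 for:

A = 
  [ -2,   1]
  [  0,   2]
A² = A·A:
A²[1,1] = (-2)(-2) + (1)(0) = 4
A²[1,2] = (-2)(1) + (1)(2) = 0
A²[2,1] = (0)(-2) + (2)(0) = 0
A²[2,2] = (0)(1) + (2)(2) = 4
A² = 
  [  4,   0]
  [  0,   4]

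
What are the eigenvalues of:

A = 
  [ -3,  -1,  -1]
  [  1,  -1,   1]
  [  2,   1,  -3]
Characteristic polynomial: det(λI - A) = λ³ + 7λ² + 17λ + 14
Testing integer divisors of the constant term: p(-2) = 0, so (λ + 2) is a factor:
p(λ) = (λ + 2)(λ² + 5λ + 7)
λ² + 5λ + 7 = 0  ⇒  λ = (-5 ± √((5)² - 4·(7)))/2 = (-5 ± √(-3))/2
  = (-5 + i√3)/2,  (-5 - i√3)/2

λ = -2, (-5 + i√3)/2, (-5 - i√3)/2  (≈ -2, -2.5 + 0.866i, -2.5 - 0.866i)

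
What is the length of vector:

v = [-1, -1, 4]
4.243

||v||₂ = √((-1)² + (-1)² + (4)²) = √18 = 4.243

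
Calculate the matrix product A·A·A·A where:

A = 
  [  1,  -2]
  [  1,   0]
A² = A·A:
A²[1,1] = (1)(1) + (-2)(1) = -1
A²[1,2] = (1)(-2) + (-2)(0) = -2
A²[2,1] = (1)(1) + (0)(1) = 1
A²[2,2] = (1)(-2) + (0)(0) = -2
A² = 
  [ -1,  -2]
  [  1,  -2]

A^3 = A^2·A:
A^3[1,1] = (-1)(1) + (-2)(1) = -3
A^3[1,2] = (-1)(-2) + (-2)(0) = 2
A^3[2,1] = (1)(1) + (-2)(1) = -1
A^3[2,2] = (1)(-2) + (-2)(0) = -2
A^3 = 
  [ -3,   2]
  [ -1,  -2]

A^4 = A^3·A:
A^4[1,1] = (-3)(1) + (2)(1) = -1
A^4[1,2] = (-3)(-2) + (2)(0) = 6
A^4[2,1] = (-1)(1) + (-2)(1) = -3
A^4[2,2] = (-1)(-2) + (-2)(0) = 2
A^4 = 
  [ -1,   6]
  [ -3,   2]

Therefore
A^4 = 
  [ -1,   6]
  [ -3,   2]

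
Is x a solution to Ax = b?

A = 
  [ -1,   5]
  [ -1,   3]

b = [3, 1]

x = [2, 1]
Yes

Ax = [3, 1] = b ✓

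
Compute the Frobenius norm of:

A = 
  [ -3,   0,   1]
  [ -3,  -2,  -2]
||A||_F = 5.196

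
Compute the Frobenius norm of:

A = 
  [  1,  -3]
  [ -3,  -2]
||A||_F = 4.796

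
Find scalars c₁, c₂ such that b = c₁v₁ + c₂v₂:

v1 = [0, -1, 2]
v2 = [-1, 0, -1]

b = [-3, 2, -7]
c1 = -2, c2 = 3

b = -2·v1 + 3·v2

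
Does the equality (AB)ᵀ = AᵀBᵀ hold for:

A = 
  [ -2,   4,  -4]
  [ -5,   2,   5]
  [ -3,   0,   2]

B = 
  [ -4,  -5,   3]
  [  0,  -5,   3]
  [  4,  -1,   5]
No

(AB)ᵀ = 
  [ -8,  40,  20]
  [ -6,  10,  13]
  [-14,  16,   1]

AᵀBᵀ = 
  [ 24,  16, -18]
  [-26, -10,  14]
  [ -3, -19, -11]

The two matrices differ, so (AB)ᵀ ≠ AᵀBᵀ in general. The correct identity is (AB)ᵀ = BᵀAᵀ.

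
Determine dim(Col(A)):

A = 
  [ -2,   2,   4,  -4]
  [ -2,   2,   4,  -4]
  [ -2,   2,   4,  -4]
Row reduce:
R2 → R2 - (1)·R1
R3 → R3 - (1)·R1
REF = 
  [ -2,   2,   4,  -4]
  [  0,   0,   0,   0]
  [  0,   0,   0,   0]
Pivot columns: 1 → 1 pivot.
dim(Col(A)) = number of pivot columns = 1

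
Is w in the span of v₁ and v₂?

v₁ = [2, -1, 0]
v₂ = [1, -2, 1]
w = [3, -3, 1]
Yes

Form the augmented matrix and row-reduce:
[v₁|v₂|w] = 
  [  2,   1,   3]
  [ -1,  -2,  -3]
  [  0,   1,   1]
R2 → R2 + (1/2)·R1
R3 → R3 + (2/3)·R2
REF = 
  [   2,    1,    3]
  [   0, -3/2, -3/2]
  [   0,    0,    0]

No row of the form [0 0 | nonzero], so the system is consistent. Back-substitution gives c₁ = 1, c₂ = 1: w = (1)·v₁ + (1)·v₂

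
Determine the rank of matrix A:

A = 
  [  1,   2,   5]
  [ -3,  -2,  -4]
Row reduce:
R2 → R2 + (3)·R1
REF = 
  [  1,   2,   5]
  [  0,   4,  11]
Pivot columns: 1, 2 → 2 pivots.

rank(A) = 2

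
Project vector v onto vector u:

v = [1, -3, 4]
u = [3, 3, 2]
proj_u(v) = [3/11, 3/11, 2/11]

v·u = (1)(3) + (-3)(3) + (4)(2) = 2
u·u = (3)² + (3)² + (2)² = 22
proj_u(v) = (v·u / u·u) × u = (2/22) × u = (1/11) × u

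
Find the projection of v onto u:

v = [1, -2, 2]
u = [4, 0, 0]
proj_u(v) = [1, 0, 0]

v·u = (1)(4) + (-2)(0) + (2)(0) = 4
u·u = (4)² + (0)² + (0)² = 16
proj_u(v) = (v·u / u·u) × u = (4/16) × u = (1/4) × u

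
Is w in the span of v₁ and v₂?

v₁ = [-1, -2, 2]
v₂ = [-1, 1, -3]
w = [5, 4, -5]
No

Form the augmented matrix and row-reduce:
[v₁|v₂|w] = 
  [ -1,  -1,   5]
  [ -2,   1,   4]
  [  2,  -3,  -5]
R2 → R2 - (2)·R1
R3 → R3 + (2)·R1
R3 → R3 + (5/3)·R2
REF = 
  [ -1,  -1,   5]
  [  0,   3,  -6]
  [  0,   0,  -5]

Row 3 reads [0 0 | -5], i.e. 0 = -5, so the system is inconsistent and w ∉ span{v₁, v₂}.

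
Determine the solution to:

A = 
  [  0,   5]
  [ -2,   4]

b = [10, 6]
x = [1, 2]

Row reduce the augmented matrix [A|b]:
Swap R1 ↔ R2
REF = 
  [ -2,   4,   6]
  [  0,   5,  10]

Back-substitution:
x₂ = 10 / 5 = 2
x₁ = (6 - (4)(2)) / (-2) = 1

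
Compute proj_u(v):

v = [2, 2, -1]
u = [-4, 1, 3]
proj_u(v) = [18/13, -9/26, -27/26]

v·u = (2)(-4) + (2)(1) + (-1)(3) = -9
u·u = (-4)² + (1)² + (3)² = 26
proj_u(v) = (v·u / u·u) × u = (-9/26) × u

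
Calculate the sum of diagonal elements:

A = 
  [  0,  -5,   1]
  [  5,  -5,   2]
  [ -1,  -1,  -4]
-9

tr(A) = 0 + -5 + -4 = -9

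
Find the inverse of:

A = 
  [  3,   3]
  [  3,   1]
det(A) = (3)(1) - (3)(3) = -6
For a 2×2 matrix, A⁻¹ = (1/det(A)) · [[d, -b], [-c, a]]
    = (-1/6) · [[1, -3], [-3, 3]]

A⁻¹ = 
  [-1/6,  1/2]
  [ 1/2, -1/2]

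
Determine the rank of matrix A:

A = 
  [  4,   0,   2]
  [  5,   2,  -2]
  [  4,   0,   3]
Row reduce:
R2 → R2 - (5/4)·R1
R3 → R3 - (1)·R1
REF = 
  [   4,    0,    2]
  [   0,    2, -9/2]
  [   0,    0,    1]
Pivot columns: 1, 2, 3 → 3 pivots.

rank(A) = 3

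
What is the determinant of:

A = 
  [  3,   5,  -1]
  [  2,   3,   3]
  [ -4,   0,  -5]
-67

Cofactor expansion along row 1:
det(A) = (3)·((3)(-5) - (3)(0)) - (5)·((2)(-5) - (3)(-4)) + (-1)·((2)(0) - (3)(-4))
  = (3)(-15) - (5)(2) + (-1)(12)
  = -67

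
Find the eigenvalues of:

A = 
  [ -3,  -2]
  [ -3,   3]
λ = √15, -√15  (≈ 3.873, -3.873)

tr(A) = 0, det(A) = -15
Characteristic polynomial: λ² - tr(A)λ + det(A) = λ² - 15
λ² - 15 = 0  ⇒  λ = (0 ± √((0)² - 4·(-15)))/2 = (0 ± √(60))/2
  = √15,  -√15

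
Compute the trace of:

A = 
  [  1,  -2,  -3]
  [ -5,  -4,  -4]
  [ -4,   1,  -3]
-6

tr(A) = 1 + -4 + -3 = -6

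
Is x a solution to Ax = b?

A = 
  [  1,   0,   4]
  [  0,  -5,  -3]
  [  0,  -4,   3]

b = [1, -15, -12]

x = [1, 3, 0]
Yes

Ax = [1, -15, -12] = b ✓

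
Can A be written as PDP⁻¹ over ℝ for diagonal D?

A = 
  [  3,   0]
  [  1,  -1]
Yes

tr(A) = 2, det(A) = -3
Characteristic polynomial: λ² - tr(A)λ + det(A) = λ² - 2λ - 3
λ² - 2λ - 3 = (λ + 1)(λ - 3)
Eigenvalues: 3, -1
λ=-1: alg. mult. = 1, geom. mult. = 2 - rank(A - (-1)I) = 2 - 1 = 1
λ=3: alg. mult. = 1, geom. mult. = 2 - rank(A - (3)I) = 2 - 1 = 1
Sum of geometric multiplicities equals n, so A has n independent eigenvectors.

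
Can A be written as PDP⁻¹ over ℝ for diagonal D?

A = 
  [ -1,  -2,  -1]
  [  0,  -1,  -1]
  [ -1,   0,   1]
Yes

Characteristic polynomial: det(λI - A) = λ³ + λ² - 2λ
The constant term is 0, so λ = 0 is a root: p(λ) = λ(λ² + λ - 2)
λ² + λ - 2 = (λ + 2)(λ - 1)
Eigenvalues: 0, 1, -2
λ=-2: alg. mult. = 1, geom. mult. = 3 - rank(A - (-2)I) = 3 - 2 = 1
λ=0: alg. mult. = 1, geom. mult. = 3 - rank(A - (0)I) = 3 - 2 = 1
λ=1: alg. mult. = 1, geom. mult. = 3 - rank(A - (1)I) = 3 - 2 = 1
Sum of geometric multiplicities equals n, so A has n independent eigenvectors.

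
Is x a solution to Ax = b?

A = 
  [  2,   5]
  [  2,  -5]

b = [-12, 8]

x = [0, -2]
No

Ax = [-10, 10] ≠ b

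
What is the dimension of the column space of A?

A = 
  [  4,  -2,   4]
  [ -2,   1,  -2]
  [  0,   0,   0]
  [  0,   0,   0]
Row reduce:
R2 → R2 + (1/2)·R1
REF = 
  [  4,  -2,   4]
  [  0,   0,   0]
  [  0,   0,   0]
  [  0,   0,   0]
Pivot columns: 1 → 1 pivot.
dim(Col(A)) = number of pivot columns = 1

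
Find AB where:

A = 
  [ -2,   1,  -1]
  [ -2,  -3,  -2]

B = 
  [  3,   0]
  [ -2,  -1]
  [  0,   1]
A is 2×3 and B is 3×2, so AB is 2×2. Each entry is (row of A)·(column of B):
AB[1,1] = (-2)(3) + (1)(-2) + (-1)(0) = -8
AB[1,2] = (-2)(0) + (1)(-1) + (-1)(1) = -2
AB[2,1] = (-2)(3) + (-3)(-2) + (-2)(0) = 0
AB[2,2] = (-2)(0) + (-3)(-1) + (-2)(1) = 1

AB = 
  [ -8,  -2]
  [  0,   1]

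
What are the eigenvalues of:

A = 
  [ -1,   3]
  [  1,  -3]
tr(A) = -4, det(A) = 0
Characteristic polynomial: λ² - tr(A)λ + det(A) = λ² + 4λ
λ² + 4λ = λ(λ + 4)

λ = 0, -4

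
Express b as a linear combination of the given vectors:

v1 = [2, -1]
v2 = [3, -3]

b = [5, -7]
c1 = -2, c2 = 3

b = -2·v1 + 3·v2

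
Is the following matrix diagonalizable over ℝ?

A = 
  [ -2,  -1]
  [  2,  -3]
No

tr(A) = -5, det(A) = 8
Characteristic polynomial: λ² - tr(A)λ + det(A) = λ² + 5λ + 8
λ² + 5λ + 8 = 0  ⇒  λ = (-5 ± √((5)² - 4·(8)))/2 = (-5 ± √(-7))/2
  = (-5 + i√7)/2,  (-5 - i√7)/2
Eigenvalues: (-5 + i√7)/2, (-5 - i√7)/2  (≈ -2.5 + 1.323i, -2.5 - 1.323i)
Has complex eigenvalues (not diagonalizable over ℝ).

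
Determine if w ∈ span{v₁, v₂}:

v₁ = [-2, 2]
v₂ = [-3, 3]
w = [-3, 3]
Yes

Form the augmented matrix and row-reduce:
[v₁|v₂|w] = 
  [ -2,  -3,  -3]
  [  2,   3,   3]
R2 → R2 + (1)·R1
REF = 
  [ -2,  -3,  -3]
  [  0,   0,   0]

No row of the form [0 0 | nonzero], so the system is consistent. Back-substitution gives c₁ = 3/2, c₂ = 0: w = (3/2)·v₁ + (0)·v₂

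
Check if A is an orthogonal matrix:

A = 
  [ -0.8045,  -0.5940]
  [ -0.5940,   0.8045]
Yes

AᵀA = 
  [  1.0001,   0]
  [  0,   1.0001]
≈ I (equal to I up to the 4-dp rounding of the entries)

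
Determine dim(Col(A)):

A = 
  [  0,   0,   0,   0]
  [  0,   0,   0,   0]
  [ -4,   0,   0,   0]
dim(Col(A)) = 1

Row reduce:
Swap R1 ↔ R3
REF = 
  [ -4,   0,   0,   0]
  [  0,   0,   0,   0]
  [  0,   0,   0,   0]
Pivot columns: 1 → 1 pivot.
dim(Col(A)) = number of pivot columns = 1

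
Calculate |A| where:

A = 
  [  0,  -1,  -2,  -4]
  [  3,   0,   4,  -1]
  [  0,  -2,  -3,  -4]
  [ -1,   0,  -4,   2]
37

Cofactor expansion along row 1: det(A) = a₁₁M₁₁ - a₁₂M₁₂ + a₁₃M₁₃ - a₁₄M₁₄

M₁₁ = det[[0, 4, -1]; [-2, -3, -4]; [0, -4, 2]]
  = (0)·((-3)(2) - (-4)(-4)) - (4)·((-2)(2) - (-4)(0)) + (-1)·((-2)(-4) - (-3)(0))
  = (0)(-22) - (4)(-4) + (-1)(8)
  = 8
M₁₂ = det[[3, 4, -1]; [0, -3, -4]; [-1, -4, 2]]
  = (3)·((-3)(2) - (-4)(-4)) - (4)·((0)(2) - (-4)(-1)) + (-1)·((0)(-4) - (-3)(-1))
  = (3)(-22) - (4)(-4) + (-1)(-3)
  = -47
M₁₃ = det[[3, 0, -1]; [0, -2, -4]; [-1, 0, 2]]
  = (3)·((-2)(2) - (-4)(0)) - (0)·((0)(2) - (-4)(-1)) + (-1)·((0)(0) - (-2)(-1))
  = (3)(-4) - (0)(-4) + (-1)(-2)
  = -10
M₁₄ = det[[3, 0, 4]; [0, -2, -3]; [-1, 0, -4]]
  = (3)·((-2)(-4) - (-3)(0)) - (0)·((0)(-4) - (-3)(-1)) + (4)·((0)(0) - (-2)(-1))
  = (3)(8) - (0)(-3) + (4)(-2)
  = 16

det(A) = (0)(8) - (-1)(-47) + (-2)(-10) - (-4)(16) = 37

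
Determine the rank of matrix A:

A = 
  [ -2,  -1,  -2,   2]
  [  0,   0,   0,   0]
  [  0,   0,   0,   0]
rank(A) = 1

Row reduce:
(no row operations needed)
REF = 
  [ -2,  -1,  -2,   2]
  [  0,   0,   0,   0]
  [  0,   0,   0,   0]
Pivot columns: 1 → 1 pivot.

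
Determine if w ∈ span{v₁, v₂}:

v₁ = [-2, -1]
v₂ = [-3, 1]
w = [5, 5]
Yes

Form the augmented matrix and row-reduce:
[v₁|v₂|w] = 
  [ -2,  -3,   5]
  [ -1,   1,   5]
R2 → R2 - (1/2)·R1
REF = 
  [ -2,  -3,   5]
  [  0, 5/2, 5/2]

No row of the form [0 0 | nonzero], so the system is consistent. Back-substitution gives c₁ = -4, c₂ = 1: w = (-4)·v₁ + (1)·v₂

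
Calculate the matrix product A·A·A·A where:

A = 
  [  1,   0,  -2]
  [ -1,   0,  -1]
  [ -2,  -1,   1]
A² = A·A:
A²[1,1] = (1)(1) + (0)(-1) + (-2)(-2) = 5
A²[1,2] = (1)(0) + (0)(0) + (-2)(-1) = 2
A²[1,3] = (1)(-2) + (0)(-1) + (-2)(1) = -4
A²[2,1] = (-1)(1) + (0)(-1) + (-1)(-2) = 1
A²[2,2] = (-1)(0) + (0)(0) + (-1)(-1) = 1
A²[2,3] = (-1)(-2) + (0)(-1) + (-1)(1) = 1
A²[3,1] = (-2)(1) + (-1)(-1) + (1)(-2) = -3
A²[3,2] = (-2)(0) + (-1)(0) + (1)(-1) = -1
A²[3,3] = (-2)(-2) + (-1)(-1) + (1)(1) = 6
A² = 
  [  5,   2,  -4]
  [  1,   1,   1]
  [ -3,  -1,   6]

A^3 = A^2·A:
A^3[1,1] = (5)(1) + (2)(-1) + (-4)(-2) = 11
A^3[1,2] = (5)(0) + (2)(0) + (-4)(-1) = 4
A^3[1,3] = (5)(-2) + (2)(-1) + (-4)(1) = -16
A^3[2,1] = (1)(1) + (1)(-1) + (1)(-2) = -2
A^3[2,2] = (1)(0) + (1)(0) + (1)(-1) = -1
A^3[2,3] = (1)(-2) + (1)(-1) + (1)(1) = -2
A^3[3,1] = (-3)(1) + (-1)(-1) + (6)(-2) = -14
A^3[3,2] = (-3)(0) + (-1)(0) + (6)(-1) = -6
A^3[3,3] = (-3)(-2) + (-1)(-1) + (6)(1) = 13
A^3 = 
  [ 11,   4, -16]
  [ -2,  -1,  -2]
  [-14,  -6,  13]

A^4 = A^3·A:
A^4[1,1] = (11)(1) + (4)(-1) + (-16)(-2) = 39
A^4[1,2] = (11)(0) + (4)(0) + (-16)(-1) = 16
A^4[1,3] = (11)(-2) + (4)(-1) + (-16)(1) = -42
A^4[2,1] = (-2)(1) + (-1)(-1) + (-2)(-2) = 3
A^4[2,2] = (-2)(0) + (-1)(0) + (-2)(-1) = 2
A^4[2,3] = (-2)(-2) + (-1)(-1) + (-2)(1) = 3
A^4[3,1] = (-14)(1) + (-6)(-1) + (13)(-2) = -34
A^4[3,2] = (-14)(0) + (-6)(0) + (13)(-1) = -13
A^4[3,3] = (-14)(-2) + (-6)(-1) + (13)(1) = 47
A^4 = 
  [ 39,  16, -42]
  [  3,   2,   3]
  [-34, -13,  47]

Therefore
A^4 = 
  [ 39,  16, -42]
  [  3,   2,   3]
  [-34, -13,  47]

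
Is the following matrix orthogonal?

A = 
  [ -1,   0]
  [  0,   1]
Yes

AᵀA = 
  [  1,   0]
  [  0,   1]
= I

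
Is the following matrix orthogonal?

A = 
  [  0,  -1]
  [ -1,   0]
Yes

AᵀA = 
  [  1,   0]
  [  0,   1]
= I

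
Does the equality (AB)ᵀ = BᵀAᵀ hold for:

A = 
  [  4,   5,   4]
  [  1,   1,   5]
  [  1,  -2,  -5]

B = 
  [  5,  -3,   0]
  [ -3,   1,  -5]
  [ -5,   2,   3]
Yes

(AB)ᵀ = 
  [-15, -23,  36]
  [  1,   8, -15]
  [-13,  10,  -5]

BᵀAᵀ = 
  [-15, -23,  36]
  [  1,   8, -15]
  [-13,  10,  -5]

Both sides are equal — this is the standard identity (AB)ᵀ = BᵀAᵀ, which holds for all A, B.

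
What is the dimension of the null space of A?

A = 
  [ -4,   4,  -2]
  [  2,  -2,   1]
nullity(A) = 2

Row reduce:
R2 → R2 + (1/2)·R1
REF = 
  [ -4,   4,  -2]
  [  0,   0,   0]
Pivot columns: 1 → 1 pivot.
rank(A) = 1, so nullity(A) = 3 - 1 = 2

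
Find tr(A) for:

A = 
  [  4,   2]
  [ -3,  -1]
3

tr(A) = 4 + -1 = 3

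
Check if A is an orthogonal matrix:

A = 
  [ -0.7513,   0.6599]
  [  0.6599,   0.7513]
Yes

AᵀA = 
  [  0.9999,   0]
  [  0,   0.9999]
≈ I (equal to I up to the 4-dp rounding of the entries)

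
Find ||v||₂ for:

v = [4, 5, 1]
6.481

||v||₂ = √((4)² + (5)² + (1)²) = √42 = 6.481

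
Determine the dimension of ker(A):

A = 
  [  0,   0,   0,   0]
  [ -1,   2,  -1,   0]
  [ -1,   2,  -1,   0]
nullity(A) = 3

Row reduce:
Swap R1 ↔ R2
R3 → R3 - (1)·R1
REF = 
  [ -1,   2,  -1,   0]
  [  0,   0,   0,   0]
  [  0,   0,   0,   0]
Pivot columns: 1 → 1 pivot.
rank(A) = 1, so nullity(A) = 4 - 1 = 3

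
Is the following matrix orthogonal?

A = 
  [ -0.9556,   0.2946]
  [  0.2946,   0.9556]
Yes

AᵀA = 
  [  1,   0]
  [  0,   1]
≈ I (equal to I up to the 4-dp rounding of the entries)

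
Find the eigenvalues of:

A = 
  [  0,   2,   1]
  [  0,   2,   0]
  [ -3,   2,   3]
λ = 2, (3 + i√3)/2, (3 - i√3)/2  (≈ 2, 1.5 + 0.866i, 1.5 - 0.866i)

Characteristic polynomial: det(λI - A) = λ³ - 5λ² + 9λ - 6
Testing integer divisors of the constant term: p(2) = 0, so (λ - 2) is a factor:
p(λ) = (λ - 2)(λ² - 3λ + 3)
λ² - 3λ + 3 = 0  ⇒  λ = (3 ± √((-3)² - 4·(3)))/2 = (3 ± √(-3))/2
  = (3 + i√3)/2,  (3 - i√3)/2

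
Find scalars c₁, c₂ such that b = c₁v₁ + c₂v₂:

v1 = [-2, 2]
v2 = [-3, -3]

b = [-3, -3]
c1 = 0, c2 = 1

b = 0·v1 + 1·v2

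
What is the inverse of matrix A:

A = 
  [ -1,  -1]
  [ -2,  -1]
det(A) = (-1)(-1) - (-1)(-2) = -1
For a 2×2 matrix, A⁻¹ = (1/det(A)) · [[d, -b], [-c, a]]
    = (-1) · [[-1, 1], [2, -1]]

A⁻¹ = 
  [  1,  -1]
  [ -2,   1]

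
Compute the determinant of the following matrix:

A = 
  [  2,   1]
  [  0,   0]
For a 2×2 matrix, det = ad - bc = (2)(0) - (1)(0) = 0

det(A) = 0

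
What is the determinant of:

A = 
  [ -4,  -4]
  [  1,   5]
-16

For a 2×2 matrix, det = ad - bc = (-4)(5) - (-4)(1) = -16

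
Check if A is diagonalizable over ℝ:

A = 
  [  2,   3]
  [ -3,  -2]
No

tr(A) = 0, det(A) = 5
Characteristic polynomial: λ² - tr(A)λ + det(A) = λ² + 5
λ² + 5 = 0  ⇒  λ = (0 ± √((0)² - 4·(5)))/2 = (0 ± √(-20))/2
  = i√5,  -i√5
Eigenvalues: i√5, -i√5  (≈ 0 + 2.236i, 0 - 2.236i)
Has complex eigenvalues (not diagonalizable over ℝ).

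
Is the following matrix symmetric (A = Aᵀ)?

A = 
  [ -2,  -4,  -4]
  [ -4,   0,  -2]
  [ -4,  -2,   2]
Yes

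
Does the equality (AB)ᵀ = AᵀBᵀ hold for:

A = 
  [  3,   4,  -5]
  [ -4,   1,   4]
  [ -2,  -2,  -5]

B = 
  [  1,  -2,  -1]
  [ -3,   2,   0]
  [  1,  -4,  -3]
No

(AB)ᵀ = 
  [-14,  -3,  -1]
  [ 22,  -6,  20]
  [ 12,  -8,  17]

AᵀBᵀ = 
  [ 13, -17,  25]
  [  4, -10,   6]
  [ -8,  23,  -6]

The two matrices differ, so (AB)ᵀ ≠ AᵀBᵀ in general. The correct identity is (AB)ᵀ = BᵀAᵀ.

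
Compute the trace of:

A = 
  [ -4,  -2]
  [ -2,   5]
1

tr(A) = -4 + 5 = 1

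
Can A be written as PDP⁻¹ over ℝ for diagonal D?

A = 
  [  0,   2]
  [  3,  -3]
Yes

tr(A) = -3, det(A) = -6
Characteristic polynomial: λ² - tr(A)λ + det(A) = λ² + 3λ - 6
λ² + 3λ - 6 = 0  ⇒  λ = (-3 ± √((3)² - 4·(-6)))/2 = (-3 ± √(33))/2
  = (-3 + √33)/2,  (-3 - √33)/2
Eigenvalues: (-3 + √33)/2, (-3 - √33)/2  (≈ 1.372, -4.372)
The two irrational eigenvalues are distinct (simple), so each has alg. mult. = geom. mult. = 1.
Sum of geometric multiplicities equals n, so A has n independent eigenvectors.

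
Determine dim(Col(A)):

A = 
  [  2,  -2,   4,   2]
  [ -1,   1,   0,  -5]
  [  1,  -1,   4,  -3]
dim(Col(A)) = 2

Row reduce:
R2 → R2 + (1/2)·R1
R3 → R3 - (1/2)·R1
R3 → R3 - (1)·R2
REF = 
  [  2,  -2,   4,   2]
  [  0,   0,   2,  -4]
  [  0,   0,   0,   0]
Pivot columns: 1, 3 → 2 pivots.
dim(Col(A)) = number of pivot columns = 2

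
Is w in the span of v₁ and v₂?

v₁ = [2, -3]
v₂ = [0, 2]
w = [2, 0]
Yes

Form the augmented matrix and row-reduce:
[v₁|v₂|w] = 
  [  2,   0,   2]
  [ -3,   2,   0]
R2 → R2 + (3/2)·R1
REF = 
  [  2,   0,   2]
  [  0,   2,   3]

No row of the form [0 0 | nonzero], so the system is consistent. Back-substitution gives c₁ = 1, c₂ = 3/2: w = (1)·v₁ + (3/2)·v₂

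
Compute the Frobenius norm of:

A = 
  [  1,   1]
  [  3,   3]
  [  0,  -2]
||A||_F = 4.899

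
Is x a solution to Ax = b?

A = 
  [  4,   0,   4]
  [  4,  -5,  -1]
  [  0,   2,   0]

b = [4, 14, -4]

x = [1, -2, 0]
Yes

Ax = [4, 14, -4] = b ✓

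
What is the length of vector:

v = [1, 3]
3.162

||v||₂ = √((1)² + (3)²) = √10 = 3.162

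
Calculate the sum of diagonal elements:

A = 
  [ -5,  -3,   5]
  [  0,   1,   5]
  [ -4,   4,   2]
-2

tr(A) = -5 + 1 + 2 = -2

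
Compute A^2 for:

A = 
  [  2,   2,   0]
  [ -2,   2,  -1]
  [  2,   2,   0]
A² = A·A:
A²[1,1] = (2)(2) + (2)(-2) + (0)(2) = 0
A²[1,2] = (2)(2) + (2)(2) + (0)(2) = 8
A²[1,3] = (2)(0) + (2)(-1) + (0)(0) = -2
A²[2,1] = (-2)(2) + (2)(-2) + (-1)(2) = -10
A²[2,2] = (-2)(2) + (2)(2) + (-1)(2) = -2
A²[2,3] = (-2)(0) + (2)(-1) + (-1)(0) = -2
A²[3,1] = (2)(2) + (2)(-2) + (0)(2) = 0
A²[3,2] = (2)(2) + (2)(2) + (0)(2) = 8
A²[3,3] = (2)(0) + (2)(-1) + (0)(0) = -2
A² = 
  [  0,   8,  -2]
  [-10,  -2,  -2]
  [  0,   8,  -2]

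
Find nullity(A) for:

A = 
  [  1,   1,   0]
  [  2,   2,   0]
nullity(A) = 2

Row reduce:
R2 → R2 - (2)·R1
REF = 
  [  1,   1,   0]
  [  0,   0,   0]
Pivot columns: 1 → 1 pivot.
rank(A) = 1, so nullity(A) = 3 - 1 = 2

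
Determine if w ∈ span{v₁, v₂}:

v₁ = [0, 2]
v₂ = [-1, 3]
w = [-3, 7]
Yes

Form the augmented matrix and row-reduce:
[v₁|v₂|w] = 
  [  0,  -1,  -3]
  [  2,   3,   7]
Swap R1 ↔ R2
REF = 
  [  2,   3,   7]
  [  0,  -1,  -3]

No row of the form [0 0 | nonzero], so the system is consistent. Back-substitution gives c₁ = -1, c₂ = 3: w = (-1)·v₁ + (3)·v₂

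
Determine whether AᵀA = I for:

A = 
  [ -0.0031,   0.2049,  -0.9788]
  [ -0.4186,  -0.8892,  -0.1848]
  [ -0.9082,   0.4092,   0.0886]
Yes

AᵀA = 
  [  1.0001,  -0.0001,  -0.0001]
  [ -0.0001,   1.0001,   0]
  [ -0.0001,   0,   1.0001]
≈ I (equal to I up to the 4-dp rounding of the entries)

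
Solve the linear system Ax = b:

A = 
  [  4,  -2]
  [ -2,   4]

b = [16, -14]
Row reduce the augmented matrix [A|b]:
R2 → R2 + (1/2)·R1
REF = 
  [  4,  -2,  16]
  [  0,   3,  -6]

Back-substitution:
x₂ = (-6) / 3 = -2
x₁ = (16 - (-2)(-2)) / 4 = 3

x = [3, -2]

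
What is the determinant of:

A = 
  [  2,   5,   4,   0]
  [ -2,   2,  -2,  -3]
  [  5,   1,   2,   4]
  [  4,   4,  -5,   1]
-43

Cofactor expansion along row 1: det(A) = a₁₁M₁₁ - a₁₂M₁₂ + a₁₃M₁₃ - a₁₄M₁₄

M₁₁ = det[[2, -2, -3]; [1, 2, 4]; [4, -5, 1]]
  = (2)·((2)(1) - (4)(-5)) - (-2)·((1)(1) - (4)(4)) + (-3)·((1)(-5) - (2)(4))
  = (2)(22) - (-2)(-15) + (-3)(-13)
  = 53
M₁₂ = det[[-2, -2, -3]; [5, 2, 4]; [4, -5, 1]]
  = (-2)·((2)(1) - (4)(-5)) - (-2)·((5)(1) - (4)(4)) + (-3)·((5)(-5) - (2)(4))
  = (-2)(22) - (-2)(-11) + (-3)(-33)
  = 33
M₁₃ = det[[-2, 2, -3]; [5, 1, 4]; [4, 4, 1]]
  = (-2)·((1)(1) - (4)(4)) - (2)·((5)(1) - (4)(4)) + (-3)·((5)(4) - (1)(4))
  = (-2)(-15) - (2)(-11) + (-3)(16)
  = 4
M₁₄ = det[[-2, 2, -2]; [5, 1, 2]; [4, 4, -5]]
  = (-2)·((1)(-5) - (2)(4)) - (2)·((5)(-5) - (2)(4)) + (-2)·((5)(4) - (1)(4))
  = (-2)(-13) - (2)(-33) + (-2)(16)
  = 60

det(A) = (2)(53) - (5)(33) + (4)(4) - (0)(60) = -43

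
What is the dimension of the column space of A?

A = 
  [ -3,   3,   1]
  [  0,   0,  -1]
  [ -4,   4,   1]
dim(Col(A)) = 2

Row reduce:
R3 → R3 - (4/3)·R1
R3 → R3 - (1/3)·R2
REF = 
  [ -3,   3,   1]
  [  0,   0,  -1]
  [  0,   0,   0]
Pivot columns: 1, 3 → 2 pivots.
dim(Col(A)) = number of pivot columns = 2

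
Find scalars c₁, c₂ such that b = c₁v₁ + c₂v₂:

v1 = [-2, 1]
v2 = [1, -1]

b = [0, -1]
c1 = 1, c2 = 2

b = 1·v1 + 2·v2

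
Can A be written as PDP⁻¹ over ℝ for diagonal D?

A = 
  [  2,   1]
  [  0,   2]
No

tr(A) = 4, det(A) = 4
Characteristic polynomial: λ² - tr(A)λ + det(A) = λ² - 4λ + 4
λ² - 4λ + 4 = (λ - 2)²
Eigenvalues: 2, 2
λ=2: alg. mult. = 2, geom. mult. = 2 - rank(A - (2)I) = 2 - 1 = 1
Sum of geometric multiplicities = 1 < n = 2, so there aren't enough independent eigenvectors.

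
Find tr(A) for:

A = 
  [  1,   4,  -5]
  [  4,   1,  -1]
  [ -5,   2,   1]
3

tr(A) = 1 + 1 + 1 = 3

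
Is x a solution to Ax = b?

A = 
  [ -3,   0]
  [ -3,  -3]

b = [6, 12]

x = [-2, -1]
No

Ax = [6, 9] ≠ b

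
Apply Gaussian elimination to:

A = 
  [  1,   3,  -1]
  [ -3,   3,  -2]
Row operations:
R2 → R2 + (3)·R1

Resulting echelon form:
REF = 
  [  1,   3,  -1]
  [  0,  12,  -5]

Rank = 2 (number of non-zero pivot rows).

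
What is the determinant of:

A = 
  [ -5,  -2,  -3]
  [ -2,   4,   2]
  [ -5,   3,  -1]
Cofactor expansion along row 1:
det(A) = (-5)·((4)(-1) - (2)(3)) - (-2)·((-2)(-1) - (2)(-5)) + (-3)·((-2)(3) - (4)(-5))
  = (-5)(-10) - (-2)(12) + (-3)(14)
  = 32

det(A) = 32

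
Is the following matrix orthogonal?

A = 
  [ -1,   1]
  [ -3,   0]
No

AᵀA = 
  [ 10,  -1]
  [ -1,   1]
≠ I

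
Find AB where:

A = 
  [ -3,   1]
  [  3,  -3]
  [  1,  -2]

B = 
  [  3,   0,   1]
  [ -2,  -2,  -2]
AB = 
  [-11,  -2,  -5]
  [ 15,   6,   9]
  [  7,   4,   5]

A is 3×2 and B is 2×3, so AB is 3×3. Each entry is (row of A)·(column of B):
AB[1,1] = (-3)(3) + (1)(-2) = -11
AB[1,2] = (-3)(0) + (1)(-2) = -2
AB[1,3] = (-3)(1) + (1)(-2) = -5
AB[2,1] = (3)(3) + (-3)(-2) = 15
AB[2,2] = (3)(0) + (-3)(-2) = 6
AB[2,3] = (3)(1) + (-3)(-2) = 9
AB[3,1] = (1)(3) + (-2)(-2) = 7
AB[3,2] = (1)(0) + (-2)(-2) = 4
AB[3,3] = (1)(1) + (-2)(-2) = 5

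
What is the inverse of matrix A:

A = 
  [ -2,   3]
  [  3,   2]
det(A) = (-2)(2) - (3)(3) = -13
For a 2×2 matrix, A⁻¹ = (1/det(A)) · [[d, -b], [-c, a]]
    = (-1/13) · [[2, -3], [-3, -2]]

A⁻¹ = 
  [-2/13,  3/13]
  [ 3/13,  2/13]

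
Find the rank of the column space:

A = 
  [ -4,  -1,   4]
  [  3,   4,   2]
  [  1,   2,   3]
Row reduce:
R2 → R2 + (3/4)·R1
R3 → R3 + (1/4)·R1
R3 → R3 - (7/13)·R2
REF = 
  [   -4,    -1,     4]
  [    0,  13/4,     5]
  [    0,     0, 17/13]
Pivot columns: 1, 2, 3 → 3 pivots.
dim(Col(A)) = number of pivot columns = 3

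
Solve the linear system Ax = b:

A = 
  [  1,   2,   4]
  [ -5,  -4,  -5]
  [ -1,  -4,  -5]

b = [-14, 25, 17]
x = [-2, 0, -3]

Row reduce the augmented matrix [A|b]:
R2 → R2 + (5)·R1
R3 → R3 + (1)·R1
R3 → R3 + (1/3)·R2
REF = 
  [  1,   2,   4, -14]
  [  0,   6,  15, -45]
  [  0,   0,   4, -12]

Back-substitution:
x₃ = (-12) / 4 = -3
x₂ = (-45 - (15)(-3)) / 6 = 0
x₁ = (-14 - (2)(0) - (4)(-3)) / 1 = -2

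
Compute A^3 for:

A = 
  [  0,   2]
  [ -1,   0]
A² = A·A:
A²[1,1] = (0)(0) + (2)(-1) = -2
A²[1,2] = (0)(2) + (2)(0) = 0
A²[2,1] = (-1)(0) + (0)(-1) = 0
A²[2,2] = (-1)(2) + (0)(0) = -2
A² = 
  [ -2,   0]
  [  0,  -2]

A^3 = A^2·A:
A^3[1,1] = (-2)(0) + (0)(-1) = 0
A^3[1,2] = (-2)(2) + (0)(0) = -4
A^3[2,1] = (0)(0) + (-2)(-1) = 2
A^3[2,2] = (0)(2) + (-2)(0) = 0
A^3 = 
  [  0,  -4]
  [  2,   0]

Therefore
A^3 = 
  [  0,  -4]
  [  2,   0]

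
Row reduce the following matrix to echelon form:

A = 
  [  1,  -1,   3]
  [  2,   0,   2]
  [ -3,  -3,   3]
Row operations:
R2 → R2 - (2)·R1
R3 → R3 + (3)·R1
R3 → R3 + (3)·R2

Resulting echelon form:
REF = 
  [  1,  -1,   3]
  [  0,   2,  -4]
  [  0,   0,   0]

Rank = 2 (number of non-zero pivot rows).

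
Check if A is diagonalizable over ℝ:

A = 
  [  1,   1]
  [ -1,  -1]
No

tr(A) = 0, det(A) = 0
Characteristic polynomial: λ² - tr(A)λ + det(A) = λ²
λ² = λ²
Eigenvalues: 0, 0
λ=0: alg. mult. = 2, geom. mult. = 2 - rank(A - (0)I) = 2 - 1 = 1
Sum of geometric multiplicities = 1 < n = 2, so there aren't enough independent eigenvectors.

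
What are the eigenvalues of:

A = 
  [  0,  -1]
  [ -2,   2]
tr(A) = 2, det(A) = -2
Characteristic polynomial: λ² - tr(A)λ + det(A) = λ² - 2λ - 2
λ² - 2λ - 2 = 0  ⇒  λ = (2 ± √((-2)² - 4·(-2)))/2 = (2 ± √(12))/2
  = 1 + √3,  1 - √3

λ = 1 + √3, 1 - √3  (≈ 2.732, -0.7321)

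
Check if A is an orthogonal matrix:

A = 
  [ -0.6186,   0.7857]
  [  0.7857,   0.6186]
Yes

AᵀA = 
  [  1,   0]
  [  0,   1]
≈ I (equal to I up to the 4-dp rounding of the entries)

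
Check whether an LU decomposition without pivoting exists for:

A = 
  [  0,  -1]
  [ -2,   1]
No.
A[1,1] = 0 but A[2,1] = -2 ≠ 0. Any LU with L unit lower triangular has (LU)[1,1] = U[1,1] and (LU)[2,1] = L[2,1]·U[1,1]; matching A forces U[1,1] = 0, which then forces (LU)[2,1] = 0 ≠ -2. A row swap (pivoting) is required.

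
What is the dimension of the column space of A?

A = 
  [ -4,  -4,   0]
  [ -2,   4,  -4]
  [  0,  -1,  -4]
Row reduce:
R2 → R2 - (1/2)·R1
R3 → R3 + (1/6)·R2
REF = 
  [   -4,    -4,     0]
  [    0,     6,    -4]
  [    0,     0, -14/3]
Pivot columns: 1, 2, 3 → 3 pivots.
dim(Col(A)) = number of pivot columns = 3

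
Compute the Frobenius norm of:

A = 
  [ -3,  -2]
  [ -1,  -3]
||A||_F = 4.796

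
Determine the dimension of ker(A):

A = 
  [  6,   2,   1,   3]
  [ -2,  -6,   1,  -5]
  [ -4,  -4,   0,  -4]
nullity(A) = 2

Row reduce:
R2 → R2 + (1/3)·R1
R3 → R3 + (2/3)·R1
R3 → R3 - (1/2)·R2
REF = 
  [    6,     2,     1,     3]
  [    0, -16/3,   4/3,    -4]
  [    0,     0,     0,     0]
Pivot columns: 1, 2 → 2 pivots.
rank(A) = 2, so nullity(A) = 4 - 2 = 2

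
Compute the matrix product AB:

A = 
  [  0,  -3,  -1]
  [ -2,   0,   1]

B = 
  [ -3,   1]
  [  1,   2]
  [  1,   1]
A is 2×3 and B is 3×2, so AB is 2×2. Each entry is (row of A)·(column of B):
AB[1,1] = (0)(-3) + (-3)(1) + (-1)(1) = -4
AB[1,2] = (0)(1) + (-3)(2) + (-1)(1) = -7
AB[2,1] = (-2)(-3) + (0)(1) + (1)(1) = 7
AB[2,2] = (-2)(1) + (0)(2) + (1)(1) = -1

AB = 
  [ -4,  -7]
  [  7,  -1]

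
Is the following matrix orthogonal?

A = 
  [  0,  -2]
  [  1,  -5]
No

AᵀA = 
  [  1,  -5]
  [ -5,  29]
≠ I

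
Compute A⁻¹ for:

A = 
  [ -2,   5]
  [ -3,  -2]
det(A) = (-2)(-2) - (5)(-3) = 19
For a 2×2 matrix, A⁻¹ = (1/det(A)) · [[d, -b], [-c, a]]
    = (1/19) · [[-2, -5], [3, -2]]

A⁻¹ = 
  [-2/19, -5/19]
  [ 3/19, -2/19]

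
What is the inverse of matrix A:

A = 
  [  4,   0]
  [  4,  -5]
det(A) = (4)(-5) - (0)(4) = -20
For a 2×2 matrix, A⁻¹ = (1/det(A)) · [[d, -b], [-c, a]]
    = (-1/20) · [[-5, 0], [-4, 4]]

A⁻¹ = 
  [ 1/4,    0]
  [ 1/5, -1/5]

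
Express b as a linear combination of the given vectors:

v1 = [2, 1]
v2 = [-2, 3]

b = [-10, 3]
c1 = -3, c2 = 2

b = -3·v1 + 2·v2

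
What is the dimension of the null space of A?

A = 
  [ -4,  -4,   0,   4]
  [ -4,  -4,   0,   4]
nullity(A) = 3

Row reduce:
R2 → R2 - (1)·R1
REF = 
  [ -4,  -4,   0,   4]
  [  0,   0,   0,   0]
Pivot columns: 1 → 1 pivot.
rank(A) = 1, so nullity(A) = 4 - 1 = 3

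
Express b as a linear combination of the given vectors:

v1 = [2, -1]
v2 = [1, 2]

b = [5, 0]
c1 = 2, c2 = 1

b = 2·v1 + 1·v2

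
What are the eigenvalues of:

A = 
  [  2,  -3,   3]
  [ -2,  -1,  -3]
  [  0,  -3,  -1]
Characteristic polynomial: det(λI - A) = λ³ - 18λ - 8
Testing integer divisors of the constant term: p(-4) = 0, so (λ + 4) is a factor:
p(λ) = (λ + 4)(λ² - 4λ - 2)
λ² - 4λ - 2 = 0  ⇒  λ = (4 ± √((-4)² - 4·(-2)))/2 = (4 ± √(24))/2
  = 2 + √6,  2 - √6

λ = -4, 2 + √6, 2 - √6  (≈ -4, 4.449, -0.4495)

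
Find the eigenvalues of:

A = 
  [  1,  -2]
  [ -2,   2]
tr(A) = 3, det(A) = -2
Characteristic polynomial: λ² - tr(A)λ + det(A) = λ² - 3λ - 2
λ² - 3λ - 2 = 0  ⇒  λ = (3 ± √((-3)² - 4·(-2)))/2 = (3 ± √(17))/2
  = (3 + √17)/2,  (3 - √17)/2

λ = (3 + √17)/2, (3 - √17)/2  (≈ 3.562, -0.5616)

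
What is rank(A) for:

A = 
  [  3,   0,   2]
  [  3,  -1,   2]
Row reduce:
R2 → R2 - (1)·R1
REF = 
  [  3,   0,   2]
  [  0,  -1,   0]
Pivot columns: 1, 2 → 2 pivots.

rank(A) = 2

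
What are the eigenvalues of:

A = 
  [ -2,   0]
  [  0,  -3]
tr(A) = -5, det(A) = 6
Characteristic polynomial: λ² - tr(A)λ + det(A) = λ² + 5λ + 6
λ² + 5λ + 6 = (λ + 3)(λ + 2)

λ = -2, -3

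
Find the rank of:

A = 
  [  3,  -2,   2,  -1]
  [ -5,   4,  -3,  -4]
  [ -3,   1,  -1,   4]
Row reduce:
R2 → R2 + (5/3)·R1
R3 → R3 + (1)·R1
R3 → R3 + (3/2)·R2
REF = 
  [    3,    -2,     2,    -1]
  [    0,   2/3,   1/3, -17/3]
  [    0,     0,   3/2, -11/2]
Pivot columns: 1, 2, 3 → 3 pivots.

rank(A) = 3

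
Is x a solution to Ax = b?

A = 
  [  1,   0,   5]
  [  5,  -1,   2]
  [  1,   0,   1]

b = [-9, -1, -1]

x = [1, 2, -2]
Yes

Ax = [-9, -1, -1] = b ✓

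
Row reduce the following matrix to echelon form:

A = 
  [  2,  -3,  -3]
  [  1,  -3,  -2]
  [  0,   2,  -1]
Row operations:
R2 → R2 - (1/2)·R1
R3 → R3 + (4/3)·R2

Resulting echelon form:
REF = 
  [   2,   -3,   -3]
  [   0, -3/2, -1/2]
  [   0,    0, -5/3]

Rank = 3 (number of non-zero pivot rows).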